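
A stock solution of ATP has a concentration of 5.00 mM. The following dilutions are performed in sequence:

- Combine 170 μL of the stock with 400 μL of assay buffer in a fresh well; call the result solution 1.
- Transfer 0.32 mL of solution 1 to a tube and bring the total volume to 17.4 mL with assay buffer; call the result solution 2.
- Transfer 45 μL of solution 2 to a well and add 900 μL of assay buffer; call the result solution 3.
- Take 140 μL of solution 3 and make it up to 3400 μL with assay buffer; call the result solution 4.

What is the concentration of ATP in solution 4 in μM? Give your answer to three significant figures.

0.0538 μM

Step 1: 170 μL + 400 μL = 570 μL total → factor 570/170 = 3.3529
Step 2: 0.32 mL brought to 17.4 mL → factor 17.4/0.32 = 54.375
Step 3: 45 μL + 900 μL = 945 μL total → factor 945/45 = 21
Step 4: 140 μL brought to 3400 μL → factor 3400/140 = 24.286
Dilution factor through solution 4 = 3.3529 × 54.375 × 21 × 24.286 = 92981
[solution 4] = 5.00 mM / 92981 = 5.377 × 10^-5 mM = 0.0538 μM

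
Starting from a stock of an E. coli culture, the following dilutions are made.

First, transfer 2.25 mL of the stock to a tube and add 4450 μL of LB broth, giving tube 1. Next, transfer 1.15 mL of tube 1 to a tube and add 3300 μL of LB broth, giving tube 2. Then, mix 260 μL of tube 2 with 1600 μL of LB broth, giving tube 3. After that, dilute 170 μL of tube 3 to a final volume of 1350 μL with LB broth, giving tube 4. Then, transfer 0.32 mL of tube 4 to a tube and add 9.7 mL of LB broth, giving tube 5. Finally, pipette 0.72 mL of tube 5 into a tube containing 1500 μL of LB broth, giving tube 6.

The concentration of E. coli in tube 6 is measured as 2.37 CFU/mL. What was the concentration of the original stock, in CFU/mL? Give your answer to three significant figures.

1.50 × 10^5 CFU/mL

Step 1: 2.25 mL + 4450 μL = 6.7 mL total → factor 6.7/2.25 = 2.9778
Step 2: 1.15 mL + 3300 μL = 4.45 mL total → factor 4.45/1.15 = 3.8696
Step 3: 260 μL + 1600 μL = 1860 μL total → factor 1860/260 = 7.1538
Step 4: 170 μL brought to 1350 μL → factor 1350/170 = 7.9412
Step 5: 0.32 mL + 9.7 mL = 10.02 mL total → factor 10.02/0.32 = 31.312
Step 6: 0.72 mL + 1500 μL = 2.22 mL total → factor 2.22/0.72 = 3.0833
Overall dilution factor = 2.9778 × 3.8696 × 7.1538 × 7.9412 × 31.312 × 3.0833 = 63200
Stock = 2.37 CFU/mL × 63200 = 1.50 × 10^5 CFU/mL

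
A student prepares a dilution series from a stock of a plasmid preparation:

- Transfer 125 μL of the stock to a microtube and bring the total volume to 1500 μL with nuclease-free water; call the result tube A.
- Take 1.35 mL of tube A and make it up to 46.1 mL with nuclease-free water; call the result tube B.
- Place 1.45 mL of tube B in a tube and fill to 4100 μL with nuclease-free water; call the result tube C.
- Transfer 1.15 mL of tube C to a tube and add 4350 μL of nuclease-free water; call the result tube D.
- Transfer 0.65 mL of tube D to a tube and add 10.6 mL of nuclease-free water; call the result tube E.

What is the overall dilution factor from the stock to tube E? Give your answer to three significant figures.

9.59 × 10^4

Step 1: 125 μL brought to 1500 μL → factor 1500/125 = 12
Step 2: 1.35 mL brought to 46.1 mL → factor 46.1/1.35 = 34.148
Step 3: 1.45 mL brought to 4100 μL → factor 4.1/1.45 = 2.8276
Step 4: 1.15 mL + 4350 μL = 5.5 mL total → factor 5.5/1.15 = 4.7826
Step 5: 0.65 mL + 10.6 mL = 11.25 mL total → factor 11.25/0.65 = 17.308
Overall dilution factor = 12 × 34.148 × 2.8276 × 4.7826 × 17.308 = 95911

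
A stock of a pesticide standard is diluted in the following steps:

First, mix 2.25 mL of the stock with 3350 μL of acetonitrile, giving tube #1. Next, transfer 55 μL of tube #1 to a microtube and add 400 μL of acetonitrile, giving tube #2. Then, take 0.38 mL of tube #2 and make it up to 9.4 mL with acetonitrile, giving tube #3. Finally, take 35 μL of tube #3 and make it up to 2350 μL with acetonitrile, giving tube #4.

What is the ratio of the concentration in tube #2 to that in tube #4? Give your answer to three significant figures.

1.66 × 10^3

Step 1: 2.25 mL + 3350 μL = 5.6 mL total → factor 5.6/2.25 = 2.4889
Step 2: 55 μL + 400 μL = 455 μL total → factor 455/55 = 8.2727
Step 3: 0.38 mL brought to 9.4 mL → factor 9.4/0.38 = 24.737
Step 4: 35 μL brought to 2350 μL → factor 2350/35 = 67.143
Dilution factor to tube #2 = 20.59; to tube #4 = 34198
[tube #2]/[tube #4] = (factor to tube #4)/(factor to tube #2) = 34198/20.59 = 1.66 × 10^3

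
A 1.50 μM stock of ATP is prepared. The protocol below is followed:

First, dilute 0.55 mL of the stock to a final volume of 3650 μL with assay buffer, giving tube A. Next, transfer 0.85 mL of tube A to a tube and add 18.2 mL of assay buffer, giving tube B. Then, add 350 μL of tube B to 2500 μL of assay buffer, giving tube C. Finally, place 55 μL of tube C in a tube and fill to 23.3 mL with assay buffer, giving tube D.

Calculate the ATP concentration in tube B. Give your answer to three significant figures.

0.0101 μM

Step 1: 0.55 mL brought to 3650 μL → factor 3.65/0.55 = 6.6364
Step 2: 0.85 mL + 18.2 mL = 19.05 mL total → factor 19.05/0.85 = 22.412
Dilution factor through tube B = 6.6364 × 22.412 = 148.73
[tube B] = 1.50 μM / 148.73 = 0.0101 μM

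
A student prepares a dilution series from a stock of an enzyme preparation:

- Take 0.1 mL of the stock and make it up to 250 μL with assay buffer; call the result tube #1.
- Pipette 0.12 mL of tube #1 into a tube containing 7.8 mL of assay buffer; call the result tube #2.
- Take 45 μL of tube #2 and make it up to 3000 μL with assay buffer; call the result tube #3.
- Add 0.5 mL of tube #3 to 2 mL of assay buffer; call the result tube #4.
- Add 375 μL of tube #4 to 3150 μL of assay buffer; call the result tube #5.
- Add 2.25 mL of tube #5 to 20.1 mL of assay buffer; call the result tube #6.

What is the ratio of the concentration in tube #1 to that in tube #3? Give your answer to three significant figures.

Step 1: 0.1 mL brought to 250 μL → factor 0.25/0.1 = 2.5
Step 2: 0.12 mL + 7.8 mL = 7.92 mL total → factor 7.92/0.12 = 66
Step 3: 45 μL brought to 3000 μL → factor 3000/45 = 66.667
Dilution factor to tube #1 = 2.5; to tube #3 = 11000
[tube #1]/[tube #3] = (factor to tube #3)/(factor to tube #1) = 11000/2.5 = 4.40 × 10^3

4.40 × 10^3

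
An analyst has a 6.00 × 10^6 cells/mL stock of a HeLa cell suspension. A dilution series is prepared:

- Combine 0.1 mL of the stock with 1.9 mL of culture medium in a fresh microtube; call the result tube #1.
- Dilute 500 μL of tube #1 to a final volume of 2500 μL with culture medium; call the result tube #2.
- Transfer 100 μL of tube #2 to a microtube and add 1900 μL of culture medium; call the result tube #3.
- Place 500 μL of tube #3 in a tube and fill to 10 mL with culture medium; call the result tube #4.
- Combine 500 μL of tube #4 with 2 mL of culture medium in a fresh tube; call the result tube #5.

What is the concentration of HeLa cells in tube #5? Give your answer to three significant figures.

Step 1: 0.1 mL + 1.9 mL = 2 mL total → factor 2/0.1 = 20
Step 2: 500 μL brought to 2500 μL → factor 2500/500 = 5
Step 3: 100 μL + 1900 μL = 2000 μL total → factor 2000/100 = 20
Step 4: 500 μL brought to 10 mL → factor 10000/500 = 20
Step 5: 500 μL + 2 mL = 2500 μL total → factor 2500/500 = 5
Overall dilution factor = 20 × 5 × 20 × 20 × 5 = 2 × 10^5
Final = 6.00 × 10^6 cells/mL / 2 × 10^5 = 30.0 cells/mL

30.0 cells/mL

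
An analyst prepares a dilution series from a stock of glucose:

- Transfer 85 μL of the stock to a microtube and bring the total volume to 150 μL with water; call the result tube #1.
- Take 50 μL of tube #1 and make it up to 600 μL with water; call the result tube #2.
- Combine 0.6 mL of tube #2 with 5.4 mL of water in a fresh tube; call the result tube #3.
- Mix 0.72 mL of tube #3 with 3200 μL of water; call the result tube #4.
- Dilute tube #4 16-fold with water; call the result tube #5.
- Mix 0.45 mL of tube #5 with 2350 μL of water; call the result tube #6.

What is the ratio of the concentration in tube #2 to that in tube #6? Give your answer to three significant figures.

Step 1: 85 μL brought to 150 μL → factor 150/85 = 1.7647
Step 2: 50 μL brought to 600 μL → factor 600/50 = 12
Step 3: 0.6 mL + 5.4 mL = 6 mL total → factor 6/0.6 = 10
Step 4: 0.72 mL + 3200 μL = 3.92 mL total → factor 3.92/0.72 = 5.4444
Step 5: 16-fold → factor 16
Step 6: 0.45 mL + 2350 μL = 2.8 mL total → factor 2.8/0.45 = 6.2222
Dilution factor to tube #2 = 21.176; to tube #6 = 1.1478 × 10^5
[tube #2]/[tube #6] = (factor to tube #6)/(factor to tube #2) = 1.1478 × 10^5/21.176 = 5.42 × 10^3

5.42 × 10^3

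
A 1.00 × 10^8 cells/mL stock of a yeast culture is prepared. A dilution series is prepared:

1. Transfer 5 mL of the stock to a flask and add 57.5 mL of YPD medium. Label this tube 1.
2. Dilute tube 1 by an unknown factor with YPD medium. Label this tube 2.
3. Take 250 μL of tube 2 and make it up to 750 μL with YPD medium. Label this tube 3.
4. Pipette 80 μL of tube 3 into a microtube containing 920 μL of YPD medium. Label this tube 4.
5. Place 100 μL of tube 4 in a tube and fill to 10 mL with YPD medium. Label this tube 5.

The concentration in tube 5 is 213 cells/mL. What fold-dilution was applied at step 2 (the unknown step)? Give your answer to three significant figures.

Step 1: 5 mL + 57.5 mL = 62.5 mL total → factor 62.5/5 = 12.5
Step 2: unknown factor x
Step 3: 250 μL brought to 750 μL → factor 750/250 = 3
Step 4: 80 μL + 920 μL = 1000 μL total → factor 1000/80 = 12.5
Step 5: 100 μL brought to 10 mL → factor 10000/100 = 100
Product of known-step factors = 46875
Overall factor = 1.00 × 10^8 cells/mL / (213 cells/mL) = 4.6948 × 10^5
x = 4.6948 × 10^5 / 46875 = 10.0

10.0-fold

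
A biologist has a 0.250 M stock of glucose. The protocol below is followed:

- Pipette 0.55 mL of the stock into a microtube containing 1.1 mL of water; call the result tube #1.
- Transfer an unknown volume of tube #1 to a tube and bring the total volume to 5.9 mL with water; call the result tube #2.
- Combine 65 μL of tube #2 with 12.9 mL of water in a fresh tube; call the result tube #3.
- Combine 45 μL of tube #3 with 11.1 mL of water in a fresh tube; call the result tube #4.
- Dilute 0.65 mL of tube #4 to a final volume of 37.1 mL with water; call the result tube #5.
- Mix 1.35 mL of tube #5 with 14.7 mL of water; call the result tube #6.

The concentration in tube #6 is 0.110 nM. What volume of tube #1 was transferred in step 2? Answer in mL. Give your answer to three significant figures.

Step 1: 0.55 mL + 1.1 mL = 1.65 mL total → factor 1.65/0.55 = 3
Step 2: v brought to 5.9 mL → factor = 5.9 mL/v
Step 3: 65 μL + 12.9 mL = 12965 μL total → factor 12965/65 = 199.46
Step 4: 45 μL + 11.1 mL = 11145 μL total → factor 11145/45 = 247.67
Step 5: 0.65 mL brought to 37.1 mL → factor 37.1/0.65 = 57.077
Step 6: 1.35 mL + 14.7 mL = 16.05 mL total → factor 16.05/1.35 = 11.889
Product of known-step factors = 1.0057 × 10^8
Overall factor = 0.250 M / (0.110 nM) = 2.2727 × 10^9
Step-2 factor = 2.2727 × 10^9 / 1.0057 × 10^8 = 22.599
v = 5.9 mL / 22.599 = 0.261 mL

0.261 mL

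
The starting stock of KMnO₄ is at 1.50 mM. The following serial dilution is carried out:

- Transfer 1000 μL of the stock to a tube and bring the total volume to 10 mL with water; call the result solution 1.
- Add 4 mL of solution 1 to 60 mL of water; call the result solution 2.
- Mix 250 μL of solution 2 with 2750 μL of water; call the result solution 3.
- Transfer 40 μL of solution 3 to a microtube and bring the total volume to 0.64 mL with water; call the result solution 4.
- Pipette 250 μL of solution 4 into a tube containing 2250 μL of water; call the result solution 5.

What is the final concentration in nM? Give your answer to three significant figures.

Step 1: 1000 μL brought to 10 mL → factor 10000/1000 = 10
Step 2: 4 mL + 60 mL = 64 mL total → factor 64/4 = 16
Step 3: 250 μL + 2750 μL = 3000 μL total → factor 3000/250 = 12
Step 4: 40 μL brought to 0.64 mL → factor 640/40 = 16
Step 5: 250 μL + 2250 μL = 2500 μL total → factor 2500/250 = 10
Overall dilution factor = 10 × 16 × 12 × 16 × 10 = 3.072 × 10^5
Final = 1.50 mM / 3.072 × 10^5 = 4.883 × 10^-6 mM = 4.88 nM

4.88 nM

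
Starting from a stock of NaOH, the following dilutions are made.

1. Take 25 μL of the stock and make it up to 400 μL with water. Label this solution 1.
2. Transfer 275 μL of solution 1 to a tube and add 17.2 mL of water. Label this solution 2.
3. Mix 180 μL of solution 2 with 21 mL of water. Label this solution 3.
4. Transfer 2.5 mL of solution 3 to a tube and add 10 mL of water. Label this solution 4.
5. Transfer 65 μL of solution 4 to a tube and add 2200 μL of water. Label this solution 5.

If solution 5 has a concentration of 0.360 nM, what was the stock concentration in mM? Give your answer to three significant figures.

Step 1: 25 μL brought to 400 μL → factor 400/25 = 16
Step 2: 275 μL + 17.2 mL = 17475 μL total → factor 17475/275 = 63.545
Step 3: 180 μL + 21 mL = 21180 μL total → factor 21180/180 = 117.67
Step 4: 2.5 mL + 10 mL = 12.5 mL total → factor 12.5/2.5 = 5
Step 5: 65 μL + 2200 μL = 2265 μL total → factor 2265/65 = 34.846
Overall dilution factor = 16 × 63.545 × 117.67 × 5 × 34.846 = 2.0844 × 10^7
Stock = 0.360 nM × 2.0844 × 10^7 = 7.504 × 10^6 nM = 7.50 mM

7.50 mM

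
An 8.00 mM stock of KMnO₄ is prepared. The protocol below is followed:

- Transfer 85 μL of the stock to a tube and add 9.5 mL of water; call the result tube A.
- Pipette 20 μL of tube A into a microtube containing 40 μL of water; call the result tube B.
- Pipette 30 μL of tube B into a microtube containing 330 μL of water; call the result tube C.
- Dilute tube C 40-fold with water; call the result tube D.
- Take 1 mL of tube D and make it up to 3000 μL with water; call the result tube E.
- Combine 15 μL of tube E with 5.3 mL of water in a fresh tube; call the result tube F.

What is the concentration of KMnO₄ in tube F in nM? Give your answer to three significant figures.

0.0463 nM

Step 1: 85 μL + 9.5 mL = 9585 μL total → factor 9585/85 = 112.76
Step 2: 20 μL + 40 μL = 60 μL total → factor 60/20 = 3
Step 3: 30 μL + 330 μL = 360 μL total → factor 360/30 = 12
Step 4: 40-fold → factor 40
Step 5: 1 mL brought to 3000 μL → factor 3/1 = 3
Step 6: 15 μL + 5.3 mL = 5315 μL total → factor 5315/15 = 354.33
Overall dilution factor = 112.76 × 3 × 12 × 40 × 3 × 354.33 = 1.7261 × 10^8
Final = 8.00 mM / 1.7261 × 10^8 = 4.635 × 10^-8 mM = 0.0463 nM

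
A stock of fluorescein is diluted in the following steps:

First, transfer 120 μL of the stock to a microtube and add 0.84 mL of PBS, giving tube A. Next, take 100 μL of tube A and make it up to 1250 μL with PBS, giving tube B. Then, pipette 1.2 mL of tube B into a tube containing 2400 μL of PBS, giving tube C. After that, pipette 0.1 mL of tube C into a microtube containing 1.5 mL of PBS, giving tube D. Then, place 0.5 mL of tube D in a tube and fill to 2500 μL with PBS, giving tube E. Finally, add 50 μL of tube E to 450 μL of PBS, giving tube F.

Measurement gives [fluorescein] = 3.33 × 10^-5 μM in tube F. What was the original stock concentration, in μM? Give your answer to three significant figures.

Step 1: 120 μL + 0.84 mL = 960 μL total → factor 960/120 = 8
Step 2: 100 μL brought to 1250 μL → factor 1250/100 = 12.5
Step 3: 1.2 mL + 2400 μL = 3.6 mL total → factor 3.6/1.2 = 3
Step 4: 0.1 mL + 1.5 mL = 1.6 mL total → factor 1.6/0.1 = 16
Step 5: 0.5 mL brought to 2500 μL → factor 2.5/0.5 = 5
Step 6: 50 μL + 450 μL = 500 μL total → factor 500/50 = 10
Overall dilution factor = 8 × 12.5 × 3 × 16 × 5 × 10 = 2.4 × 10^5
Stock = 3.33 × 10^-5 μM × 2.4 × 10^5 = 7.99 μM

7.99 μM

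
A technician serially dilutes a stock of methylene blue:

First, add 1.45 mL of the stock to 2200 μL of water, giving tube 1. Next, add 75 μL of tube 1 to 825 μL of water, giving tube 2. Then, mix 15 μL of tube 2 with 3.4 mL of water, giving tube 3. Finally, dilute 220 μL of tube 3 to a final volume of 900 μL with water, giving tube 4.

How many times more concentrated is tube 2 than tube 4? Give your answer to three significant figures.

Step 1: 1.45 mL + 2200 μL = 3.65 mL total → factor 3.65/1.45 = 2.5172
Step 2: 75 μL + 825 μL = 900 μL total → factor 900/75 = 12
Step 3: 15 μL + 3.4 mL = 3415 μL total → factor 3415/15 = 227.67
Step 4: 220 μL brought to 900 μL → factor 900/220 = 4.0909
Dilution factor to tube 2 = 30.207; to tube 4 = 28134
[tube 2]/[tube 4] = (factor to tube 4)/(factor to tube 2) = 28134/30.207 = 931

931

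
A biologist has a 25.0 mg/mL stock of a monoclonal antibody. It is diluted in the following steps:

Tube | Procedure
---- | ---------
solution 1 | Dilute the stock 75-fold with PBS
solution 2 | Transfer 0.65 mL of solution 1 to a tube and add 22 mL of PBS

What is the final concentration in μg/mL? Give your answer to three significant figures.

9.57 μg/mL

Step 1: 75-fold → factor 75
Step 2: 0.65 mL + 22 mL = 22.65 mL total → factor 22.65/0.65 = 34.846
Overall dilution factor = 75 × 34.846 = 2613.5
Final = 25.0 mg/mL / 2613.5 = 0.009566 mg/mL = 9.57 μg/mL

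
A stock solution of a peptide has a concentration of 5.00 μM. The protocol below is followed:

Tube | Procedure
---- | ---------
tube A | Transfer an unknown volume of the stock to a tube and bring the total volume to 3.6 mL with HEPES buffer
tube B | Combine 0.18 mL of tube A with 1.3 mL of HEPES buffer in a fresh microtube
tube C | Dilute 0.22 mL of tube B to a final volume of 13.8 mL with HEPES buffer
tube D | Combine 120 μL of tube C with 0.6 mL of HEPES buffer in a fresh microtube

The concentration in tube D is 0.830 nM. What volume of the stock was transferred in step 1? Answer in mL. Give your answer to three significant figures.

Step 1: v brought to 3.6 mL → factor = 3.6 mL/v
Step 2: 0.18 mL + 1.3 mL = 1.48 mL total → factor 1.48/0.18 = 8.2222
Step 3: 0.22 mL brought to 13.8 mL → factor 13.8/0.22 = 62.727
Step 4: 120 μL + 0.6 mL = 720 μL total → factor 720/120 = 6
Product of known-step factors = 3094.5
Overall factor = 5.00 μM / (0.830 nM) = 6024.1
Step-1 factor = 6024.1 / 3094.5 = 1.9467
v = 3.6 mL / 1.9467 = 1.85 mL

1.85 mL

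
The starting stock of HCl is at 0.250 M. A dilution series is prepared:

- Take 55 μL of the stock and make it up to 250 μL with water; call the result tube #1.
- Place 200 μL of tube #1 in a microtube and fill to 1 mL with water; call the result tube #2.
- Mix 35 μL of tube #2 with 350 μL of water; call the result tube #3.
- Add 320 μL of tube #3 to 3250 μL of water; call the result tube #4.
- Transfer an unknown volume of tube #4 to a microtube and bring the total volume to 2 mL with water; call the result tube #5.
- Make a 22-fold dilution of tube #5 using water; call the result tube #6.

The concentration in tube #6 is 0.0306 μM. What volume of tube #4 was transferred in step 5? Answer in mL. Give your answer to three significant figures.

0.0150 mL

Step 1: 55 μL brought to 250 μL → factor 250/55 = 4.5455
Step 2: 200 μL brought to 1 mL → factor 1000/200 = 5
Step 3: 35 μL + 350 μL = 385 μL total → factor 385/35 = 11
Step 4: 320 μL + 3250 μL = 3570 μL total → factor 3570/320 = 11.156
Step 5: v brought to 2 mL → factor = 2 mL/v
Step 6: 22-fold → factor 22
Product of known-step factors = 61359
Overall factor = 0.250 M / (0.0306 μM) = 8.1699 × 10^6
Step-5 factor = 8.1699 × 10^6 / 61359 = 133.15
v = 2 mL / 133.15 = 0.0150 mL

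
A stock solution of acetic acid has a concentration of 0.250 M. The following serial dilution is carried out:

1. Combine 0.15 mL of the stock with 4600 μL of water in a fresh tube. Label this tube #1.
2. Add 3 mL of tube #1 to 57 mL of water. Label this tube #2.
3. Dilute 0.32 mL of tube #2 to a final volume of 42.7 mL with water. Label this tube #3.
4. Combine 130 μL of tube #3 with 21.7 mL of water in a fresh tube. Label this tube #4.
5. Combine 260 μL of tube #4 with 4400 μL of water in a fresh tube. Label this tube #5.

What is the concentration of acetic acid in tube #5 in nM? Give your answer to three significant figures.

Step 1: 0.15 mL + 4600 μL = 4.75 mL total → factor 4.75/0.15 = 31.667
Step 2: 3 mL + 57 mL = 60 mL total → factor 60/3 = 20
Step 3: 0.32 mL brought to 42.7 mL → factor 42.7/0.32 = 133.44
Step 4: 130 μL + 21.7 mL = 21830 μL total → factor 21830/130 = 167.92
Step 5: 260 μL + 4400 μL = 4660 μL total → factor 4660/260 = 17.923
Overall dilution factor = 31.667 × 20 × 133.44 × 167.92 × 17.923 = 2.5435 × 10^8
Final = 0.250 M / 2.5435 × 10^8 = 9.829 × 10^-10 M = 0.983 nM

0.983 nM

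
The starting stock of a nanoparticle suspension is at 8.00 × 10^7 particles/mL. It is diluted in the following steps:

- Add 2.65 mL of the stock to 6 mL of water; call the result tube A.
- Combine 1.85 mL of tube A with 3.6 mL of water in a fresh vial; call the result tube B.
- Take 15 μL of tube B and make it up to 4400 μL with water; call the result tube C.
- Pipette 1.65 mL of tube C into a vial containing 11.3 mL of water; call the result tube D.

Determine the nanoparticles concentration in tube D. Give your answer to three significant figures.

3.61 × 10^3 particles/mL

Step 1: 2.65 mL + 6 mL = 8.65 mL total → factor 8.65/2.65 = 3.2642
Step 2: 1.85 mL + 3.6 mL = 5.45 mL total → factor 5.45/1.85 = 2.9459
Step 3: 15 μL brought to 4400 μL → factor 4400/15 = 293.33
Step 4: 1.65 mL + 11.3 mL = 12.95 mL total → factor 12.95/1.65 = 7.8485
Overall dilution factor = 3.2642 × 2.9459 × 293.33 × 7.8485 = 22138
Final = 8.00 × 10^7 particles/mL / 22138 = 3.61 × 10^3 particles/mL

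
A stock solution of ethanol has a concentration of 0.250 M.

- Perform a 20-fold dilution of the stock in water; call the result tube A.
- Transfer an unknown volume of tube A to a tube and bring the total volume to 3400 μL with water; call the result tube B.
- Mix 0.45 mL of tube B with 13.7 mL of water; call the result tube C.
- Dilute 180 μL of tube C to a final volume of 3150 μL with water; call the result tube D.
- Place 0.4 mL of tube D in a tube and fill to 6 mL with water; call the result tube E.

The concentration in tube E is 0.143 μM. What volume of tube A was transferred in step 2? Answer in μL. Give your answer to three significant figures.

321 μL

Step 1: 20-fold → factor 20
Step 2: v brought to 3400 μL → factor = 3400 μL/v
Step 3: 0.45 mL + 13.7 mL = 14.15 mL total → factor 14.15/0.45 = 31.444
Step 4: 180 μL brought to 3150 μL → factor 3150/180 = 17.5
Step 5: 0.4 mL brought to 6 mL → factor 6/0.4 = 15
Product of known-step factors = 1.6508 × 10^5
Overall factor = 0.250 M / (0.143 μM) = 1.7483 × 10^6
Step-2 factor = 1.7483 × 10^6 / 1.6508 × 10^5 = 10.59
v = 3400 μL / 10.59 = 321 μL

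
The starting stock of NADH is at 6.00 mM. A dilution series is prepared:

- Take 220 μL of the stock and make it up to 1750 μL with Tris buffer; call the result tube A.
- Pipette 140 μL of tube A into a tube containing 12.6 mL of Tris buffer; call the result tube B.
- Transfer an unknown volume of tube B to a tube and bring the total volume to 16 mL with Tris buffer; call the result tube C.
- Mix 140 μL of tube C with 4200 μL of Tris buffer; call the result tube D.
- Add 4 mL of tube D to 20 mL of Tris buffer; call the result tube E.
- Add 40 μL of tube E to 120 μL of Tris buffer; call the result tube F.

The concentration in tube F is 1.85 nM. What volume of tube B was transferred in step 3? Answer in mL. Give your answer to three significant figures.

Step 1: 220 μL brought to 1750 μL → factor 1750/220 = 7.9545
Step 2: 140 μL + 12.6 mL = 12740 μL total → factor 12740/140 = 91
Step 3: v brought to 16 mL → factor = 16 mL/v
Step 4: 140 μL + 4200 μL = 4340 μL total → factor 4340/140 = 31
Step 5: 4 mL + 20 mL = 24 mL total → factor 24/4 = 6
Step 6: 40 μL + 120 μL = 160 μL total → factor 160/40 = 4
Product of known-step factors = 5.3855 × 10^5
Overall factor = 6.00 mM / (1.85 nM) = 3.2432 × 10^6
Step-3 factor = 3.2432 × 10^6 / 5.3855 × 10^5 = 6.0221
v = 16 mL / 6.0221 = 2.66 mL

2.66 mL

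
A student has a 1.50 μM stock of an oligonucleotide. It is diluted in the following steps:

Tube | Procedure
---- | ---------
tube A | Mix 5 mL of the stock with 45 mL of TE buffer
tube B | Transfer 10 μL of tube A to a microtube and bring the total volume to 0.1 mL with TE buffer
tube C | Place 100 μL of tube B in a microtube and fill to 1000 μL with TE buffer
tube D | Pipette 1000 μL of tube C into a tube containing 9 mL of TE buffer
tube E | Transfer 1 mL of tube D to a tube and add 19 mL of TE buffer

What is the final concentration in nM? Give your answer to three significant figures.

0.00750 nM

Step 1: 5 mL + 45 mL = 50 mL total → factor 50/5 = 10
Step 2: 10 μL brought to 0.1 mL → factor 100/10 = 10
Step 3: 100 μL brought to 1000 μL → factor 1000/100 = 10
Step 4: 1000 μL + 9 mL = 10000 μL total → factor 10000/1000 = 10
Step 5: 1 mL + 19 mL = 20 mL total → factor 20/1 = 20
Overall dilution factor = 10 × 10 × 10 × 10 × 20 = 2 × 10^5
Final = 1.50 μM / 2 × 10^5 = 7.500 × 10^-6 μM = 0.00750 nM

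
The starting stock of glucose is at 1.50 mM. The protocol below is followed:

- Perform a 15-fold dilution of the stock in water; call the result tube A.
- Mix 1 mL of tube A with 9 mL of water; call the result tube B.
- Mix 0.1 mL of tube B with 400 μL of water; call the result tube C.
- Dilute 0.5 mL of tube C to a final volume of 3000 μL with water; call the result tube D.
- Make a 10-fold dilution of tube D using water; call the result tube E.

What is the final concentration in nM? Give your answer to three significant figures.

Step 1: 15-fold → factor 15
Step 2: 1 mL + 9 mL = 10 mL total → factor 10/1 = 10
Step 3: 0.1 mL + 400 μL = 0.5 mL total → factor 0.5/0.1 = 5
Step 4: 0.5 mL brought to 3000 μL → factor 3/0.5 = 6
Step 5: 10-fold → factor 10
Overall dilution factor = 15 × 10 × 5 × 6 × 10 = 45000
Final = 1.50 mM / 45000 = 3.333 × 10^-5 mM = 33.3 nM

33.3 nM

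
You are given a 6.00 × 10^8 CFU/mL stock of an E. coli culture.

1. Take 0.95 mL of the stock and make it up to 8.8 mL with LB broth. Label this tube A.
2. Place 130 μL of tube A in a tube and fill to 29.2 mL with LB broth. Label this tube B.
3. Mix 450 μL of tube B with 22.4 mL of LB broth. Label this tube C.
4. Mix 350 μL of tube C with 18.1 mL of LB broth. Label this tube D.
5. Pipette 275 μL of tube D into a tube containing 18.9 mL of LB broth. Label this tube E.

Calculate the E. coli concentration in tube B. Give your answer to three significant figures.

2.88 × 10^5 CFU/mL

Step 1: 0.95 mL brought to 8.8 mL → factor 8.8/0.95 = 9.2632
Step 2: 130 μL brought to 29.2 mL → factor 29200/130 = 224.62
Dilution factor through tube B = 9.2632 × 224.62 = 2080.6
[tube B] = 6.00 × 10^8 CFU/mL / 2080.6 = 2.88 × 10^5 CFU/mL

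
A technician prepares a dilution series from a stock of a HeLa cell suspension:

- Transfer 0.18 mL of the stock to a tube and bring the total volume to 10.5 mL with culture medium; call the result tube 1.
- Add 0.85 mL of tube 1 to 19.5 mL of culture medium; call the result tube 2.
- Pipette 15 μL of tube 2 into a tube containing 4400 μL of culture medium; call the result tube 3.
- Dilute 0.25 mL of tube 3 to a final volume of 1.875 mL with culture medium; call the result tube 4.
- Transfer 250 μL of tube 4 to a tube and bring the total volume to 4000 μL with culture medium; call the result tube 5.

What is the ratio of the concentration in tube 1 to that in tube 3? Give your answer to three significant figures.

Step 1: 0.18 mL brought to 10.5 mL → factor 10.5/0.18 = 58.333
Step 2: 0.85 mL + 19.5 mL = 20.35 mL total → factor 20.35/0.85 = 23.941
Step 3: 15 μL + 4400 μL = 4415 μL total → factor 4415/15 = 294.33
Dilution factor to tube 1 = 58.333; to tube 3 = 4.1106 × 10^5
[tube 1]/[tube 3] = (factor to tube 3)/(factor to tube 1) = 4.1106 × 10^5/58.333 = 7.05 × 10^3

7.05 × 10^3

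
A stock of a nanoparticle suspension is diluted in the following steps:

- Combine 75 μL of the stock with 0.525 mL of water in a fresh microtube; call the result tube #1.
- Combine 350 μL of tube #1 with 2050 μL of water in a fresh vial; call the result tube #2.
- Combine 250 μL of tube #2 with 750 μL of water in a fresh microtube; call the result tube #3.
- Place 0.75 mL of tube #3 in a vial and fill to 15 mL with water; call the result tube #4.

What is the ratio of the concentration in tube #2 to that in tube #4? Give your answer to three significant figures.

Step 1: 75 μL + 0.525 mL = 600 μL total → factor 600/75 = 8
Step 2: 350 μL + 2050 μL = 2400 μL total → factor 2400/350 = 6.8571
Step 3: 250 μL + 750 μL = 1000 μL total → factor 1000/250 = 4
Step 4: 0.75 mL brought to 15 mL → factor 15/0.75 = 20
Dilution factor to tube #2 = 54.857; to tube #4 = 4388.6
[tube #2]/[tube #4] = (factor to tube #4)/(factor to tube #2) = 4388.6/54.857 = 80.0

80.0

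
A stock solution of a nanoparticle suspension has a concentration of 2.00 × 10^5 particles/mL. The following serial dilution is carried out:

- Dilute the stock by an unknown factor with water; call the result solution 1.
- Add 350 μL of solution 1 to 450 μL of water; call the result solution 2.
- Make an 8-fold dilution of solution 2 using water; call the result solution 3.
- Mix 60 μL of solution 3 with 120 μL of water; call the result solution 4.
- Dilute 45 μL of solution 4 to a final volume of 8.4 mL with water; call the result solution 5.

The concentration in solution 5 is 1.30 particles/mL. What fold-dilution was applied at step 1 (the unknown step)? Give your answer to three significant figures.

15.0-fold

Step 1: unknown factor x
Step 2: 350 μL + 450 μL = 800 μL total → factor 800/350 = 2.2857
Step 3: 8-fold → factor 8
Step 4: 60 μL + 120 μL = 180 μL total → factor 180/60 = 3
Step 5: 45 μL brought to 8.4 mL → factor 8400/45 = 186.67
Product of known-step factors = 10240
Overall factor = 2.00 × 10^5 particles/mL / (1.30 particles/mL) = 1.5385 × 10^5
x = 1.5385 × 10^5 / 10240 = 15.0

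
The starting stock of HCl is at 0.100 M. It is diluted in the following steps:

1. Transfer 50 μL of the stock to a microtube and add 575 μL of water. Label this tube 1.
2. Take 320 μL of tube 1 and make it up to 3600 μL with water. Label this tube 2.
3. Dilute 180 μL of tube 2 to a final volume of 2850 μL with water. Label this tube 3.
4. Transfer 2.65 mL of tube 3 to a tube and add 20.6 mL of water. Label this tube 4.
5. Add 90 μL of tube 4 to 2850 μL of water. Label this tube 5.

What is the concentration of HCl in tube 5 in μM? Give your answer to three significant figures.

0.157 μM

Step 1: 50 μL + 575 μL = 625 μL total → factor 625/50 = 12.5
Step 2: 320 μL brought to 3600 μL → factor 3600/320 = 11.25
Step 3: 180 μL brought to 2850 μL → factor 2850/180 = 15.833
Step 4: 2.65 mL + 20.6 mL = 23.25 mL total → factor 23.25/2.65 = 8.7736
Step 5: 90 μL + 2850 μL = 2940 μL total → factor 2940/90 = 32.667
Overall dilution factor = 12.5 × 11.25 × 15.833 × 8.7736 × 32.667 = 6.3814 × 10^5
Final = 0.100 M / 6.3814 × 10^5 = 1.567 × 10^-7 M = 0.157 μM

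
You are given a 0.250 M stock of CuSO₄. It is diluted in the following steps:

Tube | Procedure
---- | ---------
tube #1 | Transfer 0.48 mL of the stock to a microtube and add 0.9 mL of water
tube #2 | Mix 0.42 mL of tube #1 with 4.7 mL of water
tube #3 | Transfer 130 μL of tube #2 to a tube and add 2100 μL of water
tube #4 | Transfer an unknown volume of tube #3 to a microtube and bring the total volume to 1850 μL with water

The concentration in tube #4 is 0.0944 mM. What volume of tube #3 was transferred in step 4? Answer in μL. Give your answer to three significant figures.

420 μL

Step 1: 0.48 mL + 0.9 mL = 1.38 mL total → factor 1.38/0.48 = 2.875
Step 2: 0.42 mL + 4.7 mL = 5.12 mL total → factor 5.12/0.42 = 12.19
Step 3: 130 μL + 2100 μL = 2230 μL total → factor 2230/130 = 17.154
Step 4: v brought to 1850 μL → factor = 1850 μL/v
Product of known-step factors = 601.2
Overall factor = 0.250 M / (0.0944 mM) = 2648.3
Step-4 factor = 2648.3 / 601.2 = 4.405
v = 1850 μL / 4.405 = 420 μL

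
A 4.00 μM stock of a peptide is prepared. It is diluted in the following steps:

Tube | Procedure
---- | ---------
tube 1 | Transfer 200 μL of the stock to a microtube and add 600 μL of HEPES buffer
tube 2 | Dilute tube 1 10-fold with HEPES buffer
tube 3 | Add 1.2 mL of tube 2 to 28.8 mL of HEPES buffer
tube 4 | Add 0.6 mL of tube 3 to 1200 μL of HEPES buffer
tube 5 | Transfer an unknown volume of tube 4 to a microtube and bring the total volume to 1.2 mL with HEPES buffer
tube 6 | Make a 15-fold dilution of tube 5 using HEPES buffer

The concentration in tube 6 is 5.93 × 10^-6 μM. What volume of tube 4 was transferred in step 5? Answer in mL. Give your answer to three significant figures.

0.0801 mL

Step 1: 200 μL + 600 μL = 800 μL total → factor 800/200 = 4
Step 2: 10-fold → factor 10
Step 3: 1.2 mL + 28.8 mL = 30 mL total → factor 30/1.2 = 25
Step 4: 0.6 mL + 1200 μL = 1.8 mL total → factor 1.8/0.6 = 3
Step 5: v brought to 1.2 mL → factor = 1.2 mL/v
Step 6: 15-fold → factor 15
Product of known-step factors = 45000
Overall factor = 4.00 μM / (5.93 × 10^-6 μM) = 6.7454 × 10^5
Step-5 factor = 6.7454 × 10^5 / 45000 = 14.99
v = 1.2 mL / 14.99 = 0.0801 mL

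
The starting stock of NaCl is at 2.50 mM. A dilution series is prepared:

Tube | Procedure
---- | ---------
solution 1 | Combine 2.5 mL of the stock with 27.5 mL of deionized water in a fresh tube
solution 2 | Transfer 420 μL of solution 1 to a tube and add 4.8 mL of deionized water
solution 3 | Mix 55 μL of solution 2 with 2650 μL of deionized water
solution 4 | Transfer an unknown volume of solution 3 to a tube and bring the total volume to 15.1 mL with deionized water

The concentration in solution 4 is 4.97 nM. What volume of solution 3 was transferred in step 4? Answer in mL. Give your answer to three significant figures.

Step 1: 2.5 mL + 27.5 mL = 30 mL total → factor 30/2.5 = 12
Step 2: 420 μL + 4.8 mL = 5220 μL total → factor 5220/420 = 12.429
Step 3: 55 μL + 2650 μL = 2705 μL total → factor 2705/55 = 49.182
Step 4: v brought to 15.1 mL → factor = 15.1 mL/v
Product of known-step factors = 7335.1
Overall factor = 2.50 mM / (4.97 nM) = 5.0302 × 10^5
Step-4 factor = 5.0302 × 10^5 / 7335.1 = 68.577
v = 15.1 mL / 68.577 = 0.220 mL

0.220 mL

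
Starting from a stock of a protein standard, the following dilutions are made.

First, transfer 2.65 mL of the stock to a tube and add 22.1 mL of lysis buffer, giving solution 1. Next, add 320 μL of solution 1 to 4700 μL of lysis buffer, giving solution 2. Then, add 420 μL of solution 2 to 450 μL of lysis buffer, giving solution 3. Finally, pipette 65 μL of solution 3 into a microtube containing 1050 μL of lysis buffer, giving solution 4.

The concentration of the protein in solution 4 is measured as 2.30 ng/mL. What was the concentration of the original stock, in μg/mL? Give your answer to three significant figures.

12.0 μg/mL

Step 1: 2.65 mL + 22.1 mL = 24.75 mL total → factor 24.75/2.65 = 9.3396
Step 2: 320 μL + 4700 μL = 5020 μL total → factor 5020/320 = 15.688
Step 3: 420 μL + 450 μL = 870 μL total → factor 870/420 = 2.0714
Step 4: 65 μL + 1050 μL = 1115 μL total → factor 1115/65 = 17.154
Overall dilution factor = 9.3396 × 15.688 × 2.0714 × 17.154 = 5206.1
Stock = 2.30 ng/mL × 5206.1 = 1.197 × 10^4 ng/mL = 12.0 μg/mL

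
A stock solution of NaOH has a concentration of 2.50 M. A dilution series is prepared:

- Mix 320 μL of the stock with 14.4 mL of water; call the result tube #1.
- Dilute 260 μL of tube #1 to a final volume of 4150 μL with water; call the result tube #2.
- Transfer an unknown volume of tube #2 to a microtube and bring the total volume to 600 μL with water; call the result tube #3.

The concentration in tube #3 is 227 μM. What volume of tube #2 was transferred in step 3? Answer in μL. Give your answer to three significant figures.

40.0 μL

Step 1: 320 μL + 14.4 mL = 14720 μL total → factor 14720/320 = 46
Step 2: 260 μL brought to 4150 μL → factor 4150/260 = 15.962
Step 3: v brought to 600 μL → factor = 600 μL/v
Product of known-step factors = 734.23
Overall factor = 2.50 M / (227 μM) = 11013
Step-3 factor = 11013 / 734.23 = 15
v = 600 μL / 15 = 40.0 μL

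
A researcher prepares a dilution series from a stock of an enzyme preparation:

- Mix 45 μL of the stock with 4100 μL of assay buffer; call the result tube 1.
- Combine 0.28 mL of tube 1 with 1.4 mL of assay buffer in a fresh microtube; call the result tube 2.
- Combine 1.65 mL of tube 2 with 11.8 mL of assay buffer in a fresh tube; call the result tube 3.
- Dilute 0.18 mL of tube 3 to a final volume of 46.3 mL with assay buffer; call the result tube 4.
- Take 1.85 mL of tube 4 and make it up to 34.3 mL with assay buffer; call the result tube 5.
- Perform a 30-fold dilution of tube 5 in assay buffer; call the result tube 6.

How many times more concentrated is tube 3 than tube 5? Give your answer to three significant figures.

4.77 × 10^3

Step 1: 45 μL + 4100 μL = 4145 μL total → factor 4145/45 = 92.111
Step 2: 0.28 mL + 1.4 mL = 1.68 mL total → factor 1.68/0.28 = 6
Step 3: 1.65 mL + 11.8 mL = 13.45 mL total → factor 13.45/1.65 = 8.1515
Step 4: 0.18 mL brought to 46.3 mL → factor 46.3/0.18 = 257.22
Step 5: 1.85 mL brought to 34.3 mL → factor 34.3/1.85 = 18.541
Dilution factor to tube 3 = 4505.1; to tube 5 = 2.1485 × 10^7
[tube 3]/[tube 5] = (factor to tube 5)/(factor to tube 3) = 2.1485 × 10^7/4505.1 = 4.77 × 10^3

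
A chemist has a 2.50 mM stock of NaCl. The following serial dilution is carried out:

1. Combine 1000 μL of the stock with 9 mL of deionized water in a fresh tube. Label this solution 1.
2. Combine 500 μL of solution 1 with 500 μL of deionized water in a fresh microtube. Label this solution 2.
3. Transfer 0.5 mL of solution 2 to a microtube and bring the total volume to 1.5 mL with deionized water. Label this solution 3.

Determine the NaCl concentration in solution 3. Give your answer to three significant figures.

Step 1: 1000 μL + 9 mL = 10000 μL total → factor 10000/1000 = 10
Step 2: 500 μL + 500 μL = 1000 μL total → factor 1000/500 = 2
Step 3: 0.5 mL brought to 1.5 mL → factor 1.5/0.5 = 3
Overall dilution factor = 10 × 2 × 3 = 60
Final = 2.50 mM / 60 = 0.0417 mM

0.0417 mM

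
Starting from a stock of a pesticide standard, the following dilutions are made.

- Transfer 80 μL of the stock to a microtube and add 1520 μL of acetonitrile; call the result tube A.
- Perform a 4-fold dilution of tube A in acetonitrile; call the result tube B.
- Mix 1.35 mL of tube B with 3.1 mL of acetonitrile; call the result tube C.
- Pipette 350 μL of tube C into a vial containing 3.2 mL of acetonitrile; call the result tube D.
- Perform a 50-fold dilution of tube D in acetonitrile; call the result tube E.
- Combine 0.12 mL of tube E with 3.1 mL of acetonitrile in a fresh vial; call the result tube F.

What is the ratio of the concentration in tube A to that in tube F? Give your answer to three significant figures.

Step 1: 80 μL + 1520 μL = 1600 μL total → factor 1600/80 = 20
Step 2: 4-fold → factor 4
Step 3: 1.35 mL + 3.1 mL = 4.45 mL total → factor 4.45/1.35 = 3.2963
Step 4: 350 μL + 3.2 mL = 3550 μL total → factor 3550/350 = 10.143
Step 5: 50-fold → factor 50
Step 6: 0.12 mL + 3.1 mL = 3.22 mL total → factor 3.22/0.12 = 26.833
Dilution factor to tube A = 20; to tube F = 3.5886 × 10^6
[tube A]/[tube F] = (factor to tube F)/(factor to tube A) = 3.5886 × 10^6/20 = 1.79 × 10^5

1.79 × 10^5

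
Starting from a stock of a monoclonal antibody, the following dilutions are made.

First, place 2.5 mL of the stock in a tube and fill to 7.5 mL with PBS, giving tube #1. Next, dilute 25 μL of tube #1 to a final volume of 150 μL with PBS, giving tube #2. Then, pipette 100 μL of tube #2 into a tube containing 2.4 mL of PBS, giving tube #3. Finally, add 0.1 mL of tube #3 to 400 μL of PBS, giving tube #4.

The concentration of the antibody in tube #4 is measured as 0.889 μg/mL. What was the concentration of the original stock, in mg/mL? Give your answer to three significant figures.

2.00 mg/mL

Step 1: 2.5 mL brought to 7.5 mL → factor 7.5/2.5 = 3
Step 2: 25 μL brought to 150 μL → factor 150/25 = 6
Step 3: 100 μL + 2.4 mL = 2500 μL total → factor 2500/100 = 25
Step 4: 0.1 mL + 400 μL = 0.5 mL total → factor 0.5/0.1 = 5
Overall dilution factor = 3 × 6 × 25 × 5 = 2250
Stock = 0.889 μg/mL × 2250 = 2000 μg/mL = 2.00 mg/mL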